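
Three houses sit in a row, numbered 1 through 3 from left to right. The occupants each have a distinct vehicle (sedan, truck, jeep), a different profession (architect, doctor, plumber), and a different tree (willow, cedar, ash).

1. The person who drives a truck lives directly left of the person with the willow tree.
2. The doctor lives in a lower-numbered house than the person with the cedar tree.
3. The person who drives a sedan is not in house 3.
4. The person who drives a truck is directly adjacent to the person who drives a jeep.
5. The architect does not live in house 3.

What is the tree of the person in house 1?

ash

So house 3 gets jeep for vehicle.
So house 3 gets plumber for profession.
House 1 tree: only ash fits.
Clue 4: the person who drives a truck is in house 2.
So house 1 gets sedan for vehicle.
Clue 1 places the person with the willow tree in house 3.
The only tree still possible for house 2 is cedar.
By clue 2, the doctor is in house 1.
House 2 profession: only architect fits.
So: house 1 = sedan/doctor/ash, house 2 = truck/architect/cedar, house 3 = jeep/plumber/willow.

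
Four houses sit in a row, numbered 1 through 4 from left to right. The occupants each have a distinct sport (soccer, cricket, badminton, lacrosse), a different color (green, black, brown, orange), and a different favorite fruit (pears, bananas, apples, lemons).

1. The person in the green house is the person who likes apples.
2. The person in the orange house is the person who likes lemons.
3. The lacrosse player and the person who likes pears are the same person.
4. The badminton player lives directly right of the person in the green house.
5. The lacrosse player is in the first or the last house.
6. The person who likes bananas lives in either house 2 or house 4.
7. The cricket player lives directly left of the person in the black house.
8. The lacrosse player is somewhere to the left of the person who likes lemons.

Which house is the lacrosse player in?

Clue 8 places the lacrosse player in house 1.
Clue 3 places the person who likes pears in house 1.
House 1 color: only brown fits.
The badminton player is narrowed to house 3 or 4; consider each.
Placing it in house 3 leads to a contradiction, so it's in house 4.
The person in the green house is in house 3 (clue 4).
House 2 color: only orange fits.
House 4's color must be black (nothing else left).
By clue 1, the person who likes apples is in house 3.
From clue 2, the person who likes lemons must be in house 2.
Clue 7 places the cricket player in house 3.
House 2 sport: only soccer fits.
So house 4 gets bananas for favorite fruit.
So: house 1 = lacrosse/brown/pears, house 2 = soccer/orange/lemons, house 3 = cricket/green/apples, house 4 = badminton/black/bananas.

1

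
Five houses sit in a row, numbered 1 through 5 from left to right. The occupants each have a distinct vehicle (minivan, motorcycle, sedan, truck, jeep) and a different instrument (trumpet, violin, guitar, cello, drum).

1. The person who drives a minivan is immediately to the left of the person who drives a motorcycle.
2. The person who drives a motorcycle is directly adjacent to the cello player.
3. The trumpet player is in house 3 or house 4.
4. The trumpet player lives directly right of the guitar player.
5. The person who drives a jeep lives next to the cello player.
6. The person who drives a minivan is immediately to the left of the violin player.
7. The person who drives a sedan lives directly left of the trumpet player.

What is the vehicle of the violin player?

The person who drives a sedan is narrowed to house 2 or 3; consider each.
Placing it in house 3 leads to a contradiction, so it's in house 2.
Clue 7 places the trumpet player in house 3.
House 2 instrument: only guitar fits.
House 1 vehicle: only truck fits.
The only instrument still possible for house 1 is drum.
The person who drives a minivan is narrowed to house 3 or 4; consider each.
Placing it in house 3 leads to a contradiction, so it's in house 4.
The person who drives a motorcycle is in house 5 (clue 1).
Clue 2 places the cello player in house 4.
Clue 6 places the violin player in house 5.
House 3 vehicle: only jeep fits.
So: house 1 = truck/drum, house 2 = sedan/guitar, house 3 = jeep/trumpet, house 4 = minivan/cello, house 5 = motorcycle/violin.

motorcycle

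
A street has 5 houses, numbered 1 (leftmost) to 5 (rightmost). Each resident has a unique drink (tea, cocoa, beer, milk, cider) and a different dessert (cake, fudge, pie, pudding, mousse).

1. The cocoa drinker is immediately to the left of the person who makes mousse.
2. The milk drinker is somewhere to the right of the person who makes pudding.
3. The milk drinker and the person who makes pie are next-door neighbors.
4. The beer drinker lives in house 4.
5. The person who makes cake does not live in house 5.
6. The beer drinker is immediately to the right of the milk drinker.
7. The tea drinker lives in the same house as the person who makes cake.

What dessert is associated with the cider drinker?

fudge

The beer drinker is in house 4 (clue 4).
From clue 6, the milk drinker must be in house 3.
That leaves cider as the drink for house 5.
House 5's dessert must be fudge (nothing else left).
House 3's dessert must be mousse (nothing else left).
The only dessert still possible for house 4 is pie.
Clue 1 places the cocoa drinker in house 2.
So house 1 gets tea for drink.
The person who makes cake is in house 1 (clue 7).
So house 2 gets pudding for dessert.
So: house 1 = tea/cake, house 2 = cocoa/pudding, house 3 = milk/mousse, house 4 = beer/pie, house 5 = cider/fudge.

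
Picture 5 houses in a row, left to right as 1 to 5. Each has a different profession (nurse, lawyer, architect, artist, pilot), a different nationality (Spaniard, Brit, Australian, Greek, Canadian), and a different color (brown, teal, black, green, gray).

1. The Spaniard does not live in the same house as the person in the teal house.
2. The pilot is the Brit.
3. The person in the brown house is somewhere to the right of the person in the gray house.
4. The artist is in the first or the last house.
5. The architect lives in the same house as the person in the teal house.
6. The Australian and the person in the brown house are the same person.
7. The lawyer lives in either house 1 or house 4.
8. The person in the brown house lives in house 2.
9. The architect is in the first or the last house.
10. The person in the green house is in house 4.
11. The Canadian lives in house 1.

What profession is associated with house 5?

The person in the brown house is in house 2 (clue 8).
The person in the green house is in house 4 (clue 10).
Clue 11: the Canadian is in house 1.
Clue 3: the person in the gray house is in house 1.
From clue 6, the Australian must be in house 2.
House 3's color must be black (nothing else left).
That leaves teal as the color for house 5.
From clue 5, the architect must be in house 5.
The only profession still possible for house 1 is artist.
House 2's profession must be nurse (nothing else left).
So house 3 gets pilot for profession.
That leaves lawyer as the profession for house 4.
Clue 2: the Brit is in house 3.
So house 5 gets Greek for nationality.
So house 4 gets Spaniard for nationality.
So: house 1 = artist/Canadian/gray, house 2 = nurse/Australian/brown, house 3 = pilot/Brit/black, house 4 = lawyer/Spaniard/green, house 5 = architect/Greek/teal.

architect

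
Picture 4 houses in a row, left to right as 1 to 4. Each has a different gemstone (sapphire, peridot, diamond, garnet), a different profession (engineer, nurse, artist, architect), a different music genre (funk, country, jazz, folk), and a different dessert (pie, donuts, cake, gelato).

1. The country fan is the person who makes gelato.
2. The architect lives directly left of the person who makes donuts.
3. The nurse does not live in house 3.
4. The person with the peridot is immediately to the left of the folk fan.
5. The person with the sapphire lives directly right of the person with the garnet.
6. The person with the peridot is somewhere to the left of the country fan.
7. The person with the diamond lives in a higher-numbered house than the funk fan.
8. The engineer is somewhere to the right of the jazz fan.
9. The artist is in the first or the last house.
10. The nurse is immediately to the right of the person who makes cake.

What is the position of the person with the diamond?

4

The artist is narrowed to house 1 or 4; consider each.
Placing it in house 1 leads to a contradiction, so it's in house 4.
So house 1 gets architect for profession.
The only profession still possible for house 3 is engineer.
From clue 2, the person who makes donuts must be in house 2.
Clue 10: the person who makes cake is in house 1.
The only profession still possible for house 2 is nurse.
The country fan is narrowed to house 3 or 4; consider each.
Placing it in house 3 leads to a contradiction, so it's in house 4.
Clue 1 places the person who makes gelato in house 4.
House 3 dessert: only pie fits.
The person with the peridot is narrowed to house 1 or 2; consider each.
Placing it in house 2 leads to a contradiction, so it's in house 1.
Clue 4: the folk fan is in house 2.
That leaves funk as the music genre for house 3.
Clue 7 places the person with the diamond in house 4.
House 2 gemstone: only garnet fits.
House 3 gemstone: only sapphire fits.
House 1's music genre must be jazz (nothing else left).
So: house 1 = peridot/architect/jazz/cake, house 2 = garnet/nurse/folk/donuts, house 3 = sapphire/engineer/funk/pie, house 4 = diamond/artist/country/gelato.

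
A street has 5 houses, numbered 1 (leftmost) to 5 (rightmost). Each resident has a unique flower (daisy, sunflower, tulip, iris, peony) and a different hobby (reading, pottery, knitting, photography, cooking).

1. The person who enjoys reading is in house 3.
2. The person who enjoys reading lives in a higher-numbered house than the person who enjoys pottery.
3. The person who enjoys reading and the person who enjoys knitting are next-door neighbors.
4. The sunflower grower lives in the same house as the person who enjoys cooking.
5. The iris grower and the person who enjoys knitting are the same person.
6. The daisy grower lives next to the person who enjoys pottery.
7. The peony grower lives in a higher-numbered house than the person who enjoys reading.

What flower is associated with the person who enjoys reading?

By clue 1, the person who enjoys reading is in house 3.
The iris grower is narrowed to house 2 or 4; consider each.
Placing it in house 2 leads to a contradiction, so it's in house 4.
By clue 5, the person who enjoys knitting is in house 4.
House 5's flower must be peony (nothing else left).
House 5 hobby: only photography fits.
The sunflower grower is narrowed to house 1 or 2; consider each.
Placing it in house 2 leads to a contradiction, so it's in house 1.
From clue 4, the person who enjoys cooking must be in house 1.
So house 2 gets pottery for hobby.
Clue 6: the daisy grower is in house 3.
The only flower still possible for house 2 is tulip.
So: house 1 = sunflower/cooking, house 2 = tulip/pottery, house 3 = daisy/reading, house 4 = iris/knitting, house 5 = peony/photography.

daisy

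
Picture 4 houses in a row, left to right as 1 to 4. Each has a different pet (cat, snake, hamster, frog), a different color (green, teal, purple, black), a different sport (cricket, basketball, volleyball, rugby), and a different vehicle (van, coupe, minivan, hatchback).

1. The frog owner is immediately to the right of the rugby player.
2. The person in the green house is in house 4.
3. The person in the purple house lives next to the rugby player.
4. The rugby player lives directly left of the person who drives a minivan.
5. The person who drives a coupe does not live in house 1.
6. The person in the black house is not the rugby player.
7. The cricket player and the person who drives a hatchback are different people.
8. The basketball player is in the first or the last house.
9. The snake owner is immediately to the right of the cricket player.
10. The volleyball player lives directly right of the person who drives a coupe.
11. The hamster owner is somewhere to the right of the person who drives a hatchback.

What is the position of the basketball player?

1

By clue 2, the person in the green house is in house 4.
House 1's pet must be cat (nothing else left).
The basketball player is narrowed to house 1 or 4; consider each.
Placing it in house 4 leads to a contradiction, so it's in house 1.
So house 4 gets volleyball for sport.
The person who drives a coupe is in house 3 (clue 10).
So house 2 gets hamster for pet.
The only vehicle still possible for house 4 is minivan.
The rugby player is in house 3 (clue 4).
From clue 11, the person who drives a hatchback must be in house 1.
That leaves cricket as the sport for house 2.
That leaves van as the vehicle for house 2.
The frog owner is in house 4 (clue 1).
From clue 3, the person in the purple house must be in house 2.
From clue 9, the snake owner must be in house 3.
House 1's color must be black (nothing else left).
House 3's color must be teal (nothing else left).
So: house 1 = cat/black/basketball/hatchback, house 2 = hamster/purple/cricket/van, house 3 = snake/teal/rugby/coupe, house 4 = frog/green/volleyball/minivan.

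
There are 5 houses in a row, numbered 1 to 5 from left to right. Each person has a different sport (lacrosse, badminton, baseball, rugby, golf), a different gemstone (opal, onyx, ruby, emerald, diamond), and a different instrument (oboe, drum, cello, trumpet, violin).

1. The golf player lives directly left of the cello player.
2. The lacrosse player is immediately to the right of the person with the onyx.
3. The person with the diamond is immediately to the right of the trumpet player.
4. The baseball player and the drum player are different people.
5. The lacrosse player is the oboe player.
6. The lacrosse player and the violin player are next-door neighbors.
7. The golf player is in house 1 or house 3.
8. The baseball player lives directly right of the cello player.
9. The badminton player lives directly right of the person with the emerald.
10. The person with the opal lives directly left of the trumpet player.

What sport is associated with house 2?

The baseball player is narrowed to house 3 or 5; consider each.
Placing it in house 5 leads to a contradiction, so it's in house 3.
From clue 8, the cello player must be in house 2.
House 1 sport: only golf fits.
So house 1 gets drum for instrument.
The lacrosse player is narrowed to house 4 or 5; consider each.
Placing it in house 5 leads to a contradiction, so it's in house 4.
The person with the onyx is in house 3 (clue 2).
By clue 5, the oboe player is in house 4.
The only instrument still possible for house 3 is trumpet.
So house 5 gets violin for instrument.
The person with the diamond is in house 4 (clue 3).
House 2 gemstone: only opal fits.
The only gemstone still possible for house 5 is ruby.
From clue 9, the badminton player must be in house 2.
That leaves rugby as the sport for house 5.
The only gemstone still possible for house 1 is emerald.
So: house 1 = golf/emerald/drum, house 2 = badminton/opal/cello, house 3 = baseball/onyx/trumpet, house 4 = lacrosse/diamond/oboe, house 5 = rugby/ruby/violin.

badminton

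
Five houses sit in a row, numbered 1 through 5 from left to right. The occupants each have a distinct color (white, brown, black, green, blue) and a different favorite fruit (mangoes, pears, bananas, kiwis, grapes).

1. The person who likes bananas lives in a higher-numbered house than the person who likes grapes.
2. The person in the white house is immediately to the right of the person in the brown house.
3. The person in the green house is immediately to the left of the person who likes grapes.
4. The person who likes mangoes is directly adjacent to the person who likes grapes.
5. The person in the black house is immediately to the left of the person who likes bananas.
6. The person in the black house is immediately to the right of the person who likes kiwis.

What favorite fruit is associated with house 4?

pears

The person in the black house is narrowed to house 2 or 3 or 4; consider each.
Placing it in house 2 and house 3 leads to a contradiction, so it's in house 4.
Clue 5 places the person who likes bananas in house 5.
Clue 6 places the person who likes kiwis in house 3.
By clue 4, the person who likes mangoes is in house 1.
The person who likes grapes is in house 2 (clue 4).
House 5's color must be blue (nothing else left).
The only favorite fruit still possible for house 4 is pears.
Clue 3: the person in the green house is in house 1.
So house 3 gets white for color.
That leaves brown as the color for house 2.
So: house 1 = green/mangoes, house 2 = brown/grapes, house 3 = white/kiwis, house 4 = black/pears, house 5 = blue/bananas.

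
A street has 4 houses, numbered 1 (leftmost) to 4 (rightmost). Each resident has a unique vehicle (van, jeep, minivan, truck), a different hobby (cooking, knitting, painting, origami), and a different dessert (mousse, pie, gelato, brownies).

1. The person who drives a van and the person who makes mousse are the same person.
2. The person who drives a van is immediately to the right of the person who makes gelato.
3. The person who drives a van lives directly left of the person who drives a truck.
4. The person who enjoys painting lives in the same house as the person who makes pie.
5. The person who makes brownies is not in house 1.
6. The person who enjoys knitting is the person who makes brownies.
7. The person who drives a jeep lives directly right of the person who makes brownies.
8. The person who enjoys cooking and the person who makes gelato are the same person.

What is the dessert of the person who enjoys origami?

mousse

So house 1 gets minivan for vehicle.
The only vehicle still possible for house 2 is van.
Clue 1 places the person who makes mousse in house 2.
Clue 2 places the person who makes gelato in house 1.
Clue 3: the person who drives a truck is in house 3.
From clue 8, the person who enjoys cooking must be in house 1.
The only vehicle still possible for house 4 is jeep.
House 3's dessert must be brownies (nothing else left).
House 4's dessert must be pie (nothing else left).
From clue 4, the person who enjoys painting must be in house 4.
From clue 6, the person who enjoys knitting must be in house 3.
So house 2 gets origami for hobby.
So: house 1 = minivan/cooking/gelato, house 2 = van/origami/mousse, house 3 = truck/knitting/brownies, house 4 = jeep/painting/pie.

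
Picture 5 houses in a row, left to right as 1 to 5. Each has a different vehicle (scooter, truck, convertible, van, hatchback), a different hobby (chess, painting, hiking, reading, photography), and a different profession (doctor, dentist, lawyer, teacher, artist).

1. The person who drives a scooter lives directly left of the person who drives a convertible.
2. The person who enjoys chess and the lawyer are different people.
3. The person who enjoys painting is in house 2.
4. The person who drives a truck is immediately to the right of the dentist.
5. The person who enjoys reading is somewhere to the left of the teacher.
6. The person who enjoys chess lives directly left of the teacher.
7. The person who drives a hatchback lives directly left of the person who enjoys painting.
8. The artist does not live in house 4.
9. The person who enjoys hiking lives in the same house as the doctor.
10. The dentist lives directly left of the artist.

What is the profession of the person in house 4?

From clue 3, the person who enjoys painting must be in house 2.
Clue 7 places the person who drives a hatchback in house 1.
The person who drives a convertible is narrowed to house 3 or 4 or 5; consider each.
Placing it in house 3 and house 4 leads to a contradiction, so it's in house 5.
The person who drives a scooter is in house 4 (clue 1).
The person who drives a truck is narrowed to house 2 or 3; consider each.
Placing it in house 2 leads to a contradiction, so it's in house 3.
Clue 4 places the dentist in house 2.
Clue 10: the artist is in house 3.
House 2 vehicle: only van fits.
The person who enjoys chess is narrowed to house 3 or 4; consider each.
Placing it in house 4 leads to a contradiction, so it's in house 3.
Clue 6: the teacher is in house 4.
The person who enjoys reading is in house 1 (clue 5).
So house 4 gets photography for hobby.
So house 5 gets hiking for hobby.
Clue 9: the doctor is in house 5.
House 1's profession must be lawyer (nothing else left).
So: house 1 = hatchback/reading/lawyer, house 2 = van/painting/dentist, house 3 = truck/chess/artist, house 4 = scooter/photography/teacher, house 5 = convertible/hiking/doctor.

teacher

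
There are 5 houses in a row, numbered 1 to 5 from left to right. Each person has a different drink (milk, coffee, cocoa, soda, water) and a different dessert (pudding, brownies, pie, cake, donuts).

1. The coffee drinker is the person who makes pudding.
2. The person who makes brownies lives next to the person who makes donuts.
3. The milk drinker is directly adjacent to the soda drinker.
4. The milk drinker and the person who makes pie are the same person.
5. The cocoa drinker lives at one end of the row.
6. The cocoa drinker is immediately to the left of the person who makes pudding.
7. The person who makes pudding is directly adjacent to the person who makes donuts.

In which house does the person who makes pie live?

The cocoa drinker is in house 1 (clue 6).
The person who makes pudding is in house 2 (clue 6).
The coffee drinker is in house 2 (clue 1).
From clue 2, the person who makes brownies must be in house 4.
By clue 2, the person who makes donuts is in house 3.
The only dessert still possible for house 1 is cake.
House 5 dessert: only pie fits.
Clue 4 places the milk drinker in house 5.
The soda drinker is in house 4 (clue 3).
House 3's drink must be water (nothing else left).
So: house 1 = cocoa/cake, house 2 = coffee/pudding, house 3 = water/donuts, house 4 = soda/brownies, house 5 = milk/pie.

5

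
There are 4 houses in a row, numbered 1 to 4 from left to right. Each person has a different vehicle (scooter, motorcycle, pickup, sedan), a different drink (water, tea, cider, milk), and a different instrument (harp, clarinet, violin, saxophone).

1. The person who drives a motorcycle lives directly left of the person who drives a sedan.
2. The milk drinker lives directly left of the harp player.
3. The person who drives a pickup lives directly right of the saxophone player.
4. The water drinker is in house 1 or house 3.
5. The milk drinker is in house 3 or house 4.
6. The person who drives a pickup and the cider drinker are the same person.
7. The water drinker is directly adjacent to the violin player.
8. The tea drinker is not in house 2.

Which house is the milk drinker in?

3

Clue 5: the milk drinker is in house 3.
The only drink still possible for house 2 is cider.
So house 4 gets tea for drink.
From clue 2, the harp player must be in house 4.
The person who drives a pickup is in house 2 (clue 6).
Clue 7 places the violin player in house 2.
House 1's drink must be water (nothing else left).
Clue 1 places the person who drives a motorcycle in house 3.
Clue 1 places the person who drives a sedan in house 4.
The saxophone player is in house 1 (clue 3).
That leaves scooter as the vehicle for house 1.
House 3 instrument: only clarinet fits.
So: house 1 = scooter/water/saxophone, house 2 = pickup/cider/violin, house 3 = motorcycle/milk/clarinet, house 4 = sedan/tea/harp.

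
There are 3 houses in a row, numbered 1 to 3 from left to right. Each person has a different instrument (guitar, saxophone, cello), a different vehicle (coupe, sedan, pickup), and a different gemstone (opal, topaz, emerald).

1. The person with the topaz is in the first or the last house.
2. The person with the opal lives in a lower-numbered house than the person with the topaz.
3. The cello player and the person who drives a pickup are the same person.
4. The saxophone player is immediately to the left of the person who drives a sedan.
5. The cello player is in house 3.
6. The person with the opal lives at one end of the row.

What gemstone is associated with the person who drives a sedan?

From clue 2, the person with the topaz must be in house 3.
From clue 5, the cello player must be in house 3.
From clue 6, the person with the opal must be in house 1.
The only gemstone still possible for house 2 is emerald.
From clue 3, the person who drives a pickup must be in house 3.
The only vehicle still possible for house 1 is coupe.
So house 2 gets sedan for vehicle.
Clue 4: the saxophone player is in house 1.
House 2 instrument: only guitar fits.
So: house 1 = saxophone/coupe/opal, house 2 = guitar/sedan/emerald, house 3 = cello/pickup/topaz.

emerald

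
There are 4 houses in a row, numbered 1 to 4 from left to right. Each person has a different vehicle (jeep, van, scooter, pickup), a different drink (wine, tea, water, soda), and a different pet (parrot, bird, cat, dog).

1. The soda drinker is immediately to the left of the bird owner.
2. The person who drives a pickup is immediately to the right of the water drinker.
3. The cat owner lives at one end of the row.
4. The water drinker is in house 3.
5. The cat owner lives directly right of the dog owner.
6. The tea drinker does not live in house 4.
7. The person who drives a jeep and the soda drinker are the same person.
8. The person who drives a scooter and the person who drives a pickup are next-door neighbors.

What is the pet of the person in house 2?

bird

By clue 4, the water drinker is in house 3.
By clue 5, the cat owner is in house 4.
Clue 5: the dog owner is in house 3.
That leaves wine as the drink for house 4.
So house 1 gets parrot for pet.
The only pet still possible for house 2 is bird.
Clue 1 places the soda drinker in house 1.
Clue 2: the person who drives a pickup is in house 4.
Clue 7: the person who drives a jeep is in house 1.
From clue 8, the person who drives a scooter must be in house 3.
That leaves van as the vehicle for house 2.
House 2 drink: only tea fits.
So: house 1 = jeep/soda/parrot, house 2 = van/tea/bird, house 3 = scooter/water/dog, house 4 = pickup/wine/cat.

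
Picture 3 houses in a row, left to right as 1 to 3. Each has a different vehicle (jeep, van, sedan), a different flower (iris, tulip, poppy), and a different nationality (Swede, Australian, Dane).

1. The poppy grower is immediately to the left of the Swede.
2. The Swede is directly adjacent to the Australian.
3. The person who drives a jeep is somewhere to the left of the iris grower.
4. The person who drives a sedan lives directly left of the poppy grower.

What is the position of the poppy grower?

By clue 4, the person who drives a sedan is in house 1.
From clue 4, the poppy grower must be in house 2.
House 3 vehicle: only van fits.
That leaves tulip as the flower for house 1.
House 3's flower must be iris (nothing else left).
From clue 1, the Swede must be in house 3.
From clue 2, the Australian must be in house 2.
House 2's vehicle must be jeep (nothing else left).
The only nationality still possible for house 1 is Dane.
So: house 1 = sedan/tulip/Dane, house 2 = jeep/poppy/Australian, house 3 = van/iris/Swede.

2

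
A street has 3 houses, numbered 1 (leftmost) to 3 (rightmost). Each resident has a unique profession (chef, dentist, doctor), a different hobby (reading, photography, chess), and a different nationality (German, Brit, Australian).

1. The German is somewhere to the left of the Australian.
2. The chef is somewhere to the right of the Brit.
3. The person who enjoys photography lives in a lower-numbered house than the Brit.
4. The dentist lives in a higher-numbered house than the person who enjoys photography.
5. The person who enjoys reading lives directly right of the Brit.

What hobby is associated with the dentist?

By clue 3, the person who enjoys photography is in house 1.
From clue 3, the Brit must be in house 2.
The person who enjoys reading is in house 3 (clue 5).
That leaves doctor as the profession for house 1.
The only hobby still possible for house 2 is chess.
House 1's nationality must be German (nothing else left).
The only nationality still possible for house 3 is Australian.
Clue 2 places the chef in house 3.
House 2's profession must be dentist (nothing else left).
So: house 1 = doctor/photography/German, house 2 = dentist/chess/Brit, house 3 = chef/reading/Australian.

chess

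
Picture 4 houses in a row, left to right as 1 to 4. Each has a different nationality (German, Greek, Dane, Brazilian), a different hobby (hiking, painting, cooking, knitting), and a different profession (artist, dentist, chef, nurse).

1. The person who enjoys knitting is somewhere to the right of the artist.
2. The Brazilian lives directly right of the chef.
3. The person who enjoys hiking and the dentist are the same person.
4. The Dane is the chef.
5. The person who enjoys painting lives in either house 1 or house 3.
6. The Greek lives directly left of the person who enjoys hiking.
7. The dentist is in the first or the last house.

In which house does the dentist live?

By clue 3, the person who enjoys hiking is in house 4.
From clue 3, the dentist must be in house 4.
From clue 6, the Greek must be in house 3.
By clue 4, the Dane is in house 1.
Clue 4: the chef is in house 1.
House 3 profession: only nurse fits.
By clue 1, the person who enjoys knitting is in house 3.
By clue 2, the Brazilian is in house 2.
So house 4 gets German for nationality.
House 2's hobby must be cooking (nothing else left).
House 2 profession: only artist fits.
That leaves painting as the hobby for house 1.
So: house 1 = Dane/painting/chef, house 2 = Brazilian/cooking/artist, house 3 = Greek/knitting/nurse, house 4 = German/hiking/dentist.

4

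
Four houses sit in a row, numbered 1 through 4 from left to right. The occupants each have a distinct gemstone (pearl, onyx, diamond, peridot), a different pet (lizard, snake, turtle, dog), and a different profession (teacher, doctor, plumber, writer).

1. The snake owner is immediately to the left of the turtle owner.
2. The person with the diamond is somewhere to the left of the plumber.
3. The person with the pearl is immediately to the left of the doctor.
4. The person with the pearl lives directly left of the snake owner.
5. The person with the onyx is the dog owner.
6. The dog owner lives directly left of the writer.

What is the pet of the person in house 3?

So house 1 gets teacher for profession.
House 4 gemstone: only peridot fits.
The person with the pearl is narrowed to house 1 or 2; consider each.
Placing it in house 1 leads to a contradiction, so it's in house 2.
Clue 3 places the doctor in house 3.
From clue 4, the snake owner must be in house 3.
House 4's pet must be turtle (nothing else left).
By clue 5, the person with the onyx is in house 1.
Clue 5: the dog owner is in house 1.
Clue 6 places the writer in house 2.
The only gemstone still possible for house 3 is diamond.
The only pet still possible for house 2 is lizard.
House 4's profession must be plumber (nothing else left).
So: house 1 = onyx/dog/teacher, house 2 = pearl/lizard/writer, house 3 = diamond/snake/doctor, house 4 = peridot/turtle/plumber.

snake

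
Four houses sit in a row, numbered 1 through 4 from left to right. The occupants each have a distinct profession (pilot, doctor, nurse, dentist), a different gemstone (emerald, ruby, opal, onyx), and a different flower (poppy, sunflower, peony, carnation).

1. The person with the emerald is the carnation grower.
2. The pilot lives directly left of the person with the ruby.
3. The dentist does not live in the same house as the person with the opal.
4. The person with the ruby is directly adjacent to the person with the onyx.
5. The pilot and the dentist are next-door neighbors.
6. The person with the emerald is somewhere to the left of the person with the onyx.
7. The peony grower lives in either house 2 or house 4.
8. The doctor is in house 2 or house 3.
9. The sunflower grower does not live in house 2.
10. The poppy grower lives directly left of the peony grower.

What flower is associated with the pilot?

The doctor is narrowed to house 2 or 3; consider each.
Placing it in house 3 leads to a contradiction, so it's in house 2.
By clue 4, the person with the onyx is in house 3.
Clue 5 places the pilot in house 3.
From clue 5, the dentist must be in house 4.
House 1 profession: only nurse fits.
The person with the ruby is in house 4 (clue 2).
The person with the emerald is narrowed to house 1 or 2; consider each.
Placing it in house 1 leads to a contradiction, so it's in house 2.
By clue 1, the carnation grower is in house 2.
So house 1 gets opal for gemstone.
Clue 10: the poppy grower is in house 3.
House 1 flower: only sunflower fits.
That leaves peony as the flower for house 4.
So: house 1 = nurse/opal/sunflower, house 2 = doctor/emerald/carnation, house 3 = pilot/onyx/poppy, house 4 = dentist/ruby/peony.

poppy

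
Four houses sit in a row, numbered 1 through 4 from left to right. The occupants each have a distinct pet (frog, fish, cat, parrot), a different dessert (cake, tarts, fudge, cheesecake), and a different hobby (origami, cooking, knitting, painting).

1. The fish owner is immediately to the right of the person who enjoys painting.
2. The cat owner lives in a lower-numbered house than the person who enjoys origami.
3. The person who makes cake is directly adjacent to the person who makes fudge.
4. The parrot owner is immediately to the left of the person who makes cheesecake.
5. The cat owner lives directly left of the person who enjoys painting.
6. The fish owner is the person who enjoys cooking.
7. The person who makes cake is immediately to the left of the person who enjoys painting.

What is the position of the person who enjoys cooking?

So house 1 gets knitting for hobby.
The cat owner is narrowed to house 1 or 2; consider each.
Placing it in house 2 leads to a contradiction, so it's in house 1.
By clue 5, the person who enjoys painting is in house 2.
The person who makes cake is in house 1 (clue 7).
The fish owner is in house 3 (clue 1).
From clue 3, the person who makes fudge must be in house 2.
By clue 6, the person who enjoys cooking is in house 3.
That leaves parrot as the pet for house 2.
House 4's pet must be frog (nothing else left).
House 4's hobby must be origami (nothing else left).
From clue 4, the person who makes cheesecake must be in house 3.
House 4's dessert must be tarts (nothing else left).
So: house 1 = cat/cake/knitting, house 2 = parrot/fudge/painting, house 3 = fish/cheesecake/cooking, house 4 = frog/tarts/origami.

3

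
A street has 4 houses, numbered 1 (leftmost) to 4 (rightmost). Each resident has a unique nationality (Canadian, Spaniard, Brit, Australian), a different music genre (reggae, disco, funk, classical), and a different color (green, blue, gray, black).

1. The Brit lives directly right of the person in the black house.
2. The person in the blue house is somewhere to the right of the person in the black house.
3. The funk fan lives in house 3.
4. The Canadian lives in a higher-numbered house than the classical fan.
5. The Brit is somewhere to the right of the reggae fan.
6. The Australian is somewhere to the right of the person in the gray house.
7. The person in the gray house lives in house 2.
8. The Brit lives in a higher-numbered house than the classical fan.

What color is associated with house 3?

By clue 3, the funk fan is in house 3.
By clue 7, the person in the gray house is in house 2.
House 1 nationality: only Spaniard fits.
House 4 music genre: only disco fits.
The Australian is narrowed to house 3 or 4; consider each.
Placing it in house 4 leads to a contradiction, so it's in house 3.
The Brit is narrowed to house 2 or 4; consider each.
Placing it in house 2 leads to a contradiction, so it's in house 4.
From clue 1, the person in the black house must be in house 3.
Clue 2: the person in the blue house is in house 4.
House 2's nationality must be Canadian (nothing else left).
House 1's color must be green (nothing else left).
From clue 4, the classical fan must be in house 1.
The only music genre still possible for house 2 is reggae.
So: house 1 = Spaniard/classical/green, house 2 = Canadian/reggae/gray, house 3 = Australian/funk/black, house 4 = Brit/disco/blue.

black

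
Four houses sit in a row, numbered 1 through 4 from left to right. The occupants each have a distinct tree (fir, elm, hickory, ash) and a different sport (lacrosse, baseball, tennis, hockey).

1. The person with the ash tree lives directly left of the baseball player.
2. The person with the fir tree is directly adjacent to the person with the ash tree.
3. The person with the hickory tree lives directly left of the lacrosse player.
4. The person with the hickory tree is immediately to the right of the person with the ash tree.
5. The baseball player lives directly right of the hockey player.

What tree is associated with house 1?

fir

So house 4 gets elm for tree.
The person with the ash tree is narrowed to house 1 or 2; consider each.
Placing it in house 1 leads to a contradiction, so it's in house 2.
From clue 1, the baseball player must be in house 3.
By clue 4, the person with the hickory tree is in house 3.
From clue 5, the hockey player must be in house 2.
The only tree still possible for house 1 is fir.
House 1 sport: only tennis fits.
House 4's sport must be lacrosse (nothing else left).
So: house 1 = fir/tennis, house 2 = ash/hockey, house 3 = hickory/baseball, house 4 = elm/lacrosse.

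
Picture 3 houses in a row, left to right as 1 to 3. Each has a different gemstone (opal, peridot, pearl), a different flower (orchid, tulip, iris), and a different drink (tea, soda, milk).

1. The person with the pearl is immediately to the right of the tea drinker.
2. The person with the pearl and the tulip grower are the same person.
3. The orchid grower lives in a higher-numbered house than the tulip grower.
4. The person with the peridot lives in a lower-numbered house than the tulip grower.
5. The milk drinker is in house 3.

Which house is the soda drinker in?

2

Clue 3: the orchid grower is in house 3.
Clue 3 places the tulip grower in house 2.
By clue 4, the person with the peridot is in house 1.
The milk drinker is in house 3 (clue 5).
House 1's flower must be iris (nothing else left).
Clue 2 places the person with the pearl in house 2.
That leaves opal as the gemstone for house 3.
The tea drinker is in house 1 (clue 1).
That leaves soda as the drink for house 2.
So: house 1 = peridot/iris/tea, house 2 = pearl/tulip/soda, house 3 = opal/orchid/milk.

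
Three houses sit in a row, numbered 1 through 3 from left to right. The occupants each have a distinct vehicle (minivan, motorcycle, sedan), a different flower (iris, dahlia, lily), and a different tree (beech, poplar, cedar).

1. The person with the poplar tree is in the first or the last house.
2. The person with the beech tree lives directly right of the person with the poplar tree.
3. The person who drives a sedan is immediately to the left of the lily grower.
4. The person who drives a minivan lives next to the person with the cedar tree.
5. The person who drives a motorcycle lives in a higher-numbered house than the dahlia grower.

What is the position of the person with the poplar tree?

From clue 2, the person with the beech tree must be in house 2.
By clue 2, the person with the poplar tree is in house 1.
So house 3 gets cedar for tree.
The person who drives a minivan is in house 2 (clue 4).
House 1's vehicle must be sedan (nothing else left).
So house 3 gets motorcycle for vehicle.
The lily grower is in house 2 (clue 3).
House 3's flower must be iris (nothing else left).
So house 1 gets dahlia for flower.
So: house 1 = sedan/dahlia/poplar, house 2 = minivan/lily/beech, house 3 = motorcycle/iris/cedar.

1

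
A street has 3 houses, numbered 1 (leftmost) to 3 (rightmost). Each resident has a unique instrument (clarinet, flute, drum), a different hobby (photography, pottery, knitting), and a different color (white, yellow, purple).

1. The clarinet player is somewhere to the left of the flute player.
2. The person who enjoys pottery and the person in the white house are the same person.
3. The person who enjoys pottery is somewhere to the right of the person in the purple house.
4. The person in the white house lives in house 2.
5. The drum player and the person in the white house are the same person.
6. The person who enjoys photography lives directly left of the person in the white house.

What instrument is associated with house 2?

drum

By clue 4, the person in the white house is in house 2.
The drum player is in house 2 (clue 5).
By clue 6, the person who enjoys photography is in house 1.
House 1 instrument: only clarinet fits.
House 3 instrument: only flute fits.
So house 1 gets purple for color.
That leaves yellow as the color for house 3.
Clue 2 places the person who enjoys pottery in house 2.
The only hobby still possible for house 3 is knitting.
So: house 1 = clarinet/photography/purple, house 2 = drum/pottery/white, house 3 = flute/knitting/yellow.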